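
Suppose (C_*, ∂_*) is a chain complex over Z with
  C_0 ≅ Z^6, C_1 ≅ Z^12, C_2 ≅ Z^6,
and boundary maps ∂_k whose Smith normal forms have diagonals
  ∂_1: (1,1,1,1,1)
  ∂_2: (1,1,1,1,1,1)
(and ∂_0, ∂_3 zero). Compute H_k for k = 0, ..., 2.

H_0 ≅ Z,  H_1 ≅ Z,  H_2 = 0.

H_0: b_0 = 6 − 0 − 5 = 1; torsion from ∂_1 factors > 1: none. So H_0 ≅ Z.
H_1: b_1 = 12 − 5 − 6 = 1; torsion from ∂_2 factors > 1: none. So H_1 ≅ Z.
H_2: b_2 = 6 − 6 − 0 = 0; torsion from ∂_3 factors > 1: none. So H_2 ≅ 0.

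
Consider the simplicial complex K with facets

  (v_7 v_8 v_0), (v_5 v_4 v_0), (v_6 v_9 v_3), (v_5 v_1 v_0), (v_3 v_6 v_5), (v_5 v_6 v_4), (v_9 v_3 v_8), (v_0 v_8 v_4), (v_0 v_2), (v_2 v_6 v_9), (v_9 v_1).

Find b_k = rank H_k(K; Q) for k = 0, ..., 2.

Order the vertices as v_0 < v_1 < v_2 < v_3 < v_4 < v_5 < v_6 < v_7 < v_8 < v_9. Listing each simplex with vertices in this order, K has dimension 2 with simplices:

  0-simplices (10): [v_0], [v_1], [v_2], [v_3], [v_4], [v_5], [v_6], [v_7], [v_8], [v_9]
  1-simplices (21): (21 of them)
  2-simplices (9): [v_0,v_1,v_5], [v_0,v_4,v_5], [v_0,v_4,v_8], [v_0,v_7,v_8], [v_2,v_6,v_9], [v_3,v_5,v_6], [v_3,v_6,v_9], [v_3,v_8,v_9], [v_4,v_5,v_6]

so the chain groups are C_0 ≅ Z^10, C_1 ≅ Z^21, C_2 ≅ Z^9.

Boundary ∂_1: C_1 → C_0 sends each edge [p,q] (with p < q) to q − p. For instance
  ∂[v_2,v_9] = [v_9] − [v_2].
This gives a 10×21 integer matrix of rank 9; reducing to Smith normal form yields diagonal entries (1,1,1,1,1,1,1,1,1).

Boundary ∂_2: C_2 → C_1 maps a triangle to the signed sum of its edges. For instance
  ∂[v_3,v_5,v_6] = [v_5,v_6] − [v_3,v_6] + [v_3,v_5],
  ∂[v_4,v_5,v_6] = [v_5,v_6] − [v_4,v_6] + [v_4,v_5].
As a 21×9 matrix over Z this has rank 9, with invariant factors (1,1,1,1,1,1,1,1,1).

Computing H_k = (kernel of ∂_k) / (image of ∂_{k+1}):

  H_0: rank C_0 − rank ∂_1 = 10 − 9 = 1, and the invariant factors of ∂_1 are all 1, so H_0 = Z.
  H_1: rank ker ∂_1 − rank ∂_2 = (21 − 9) − 9 = 3, and the invariant factors of ∂_2 are all 1, so H_1 = Z^3.
  H_2: rank ker ∂_2 − rank ∂_3 = (9 − 9) − 0 = 0, and there is no ∂_3, so H_2 = 0.

Hence the Betti numbers are b_0 = 1, b_1 = 3, b_2 = 0.

b_0 = 1, b_1 = 3, b_2 = 0.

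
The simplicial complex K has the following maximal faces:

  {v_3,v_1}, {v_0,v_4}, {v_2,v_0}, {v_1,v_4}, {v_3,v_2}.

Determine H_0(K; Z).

Order the vertices as v_0 < v_1 < v_2 < v_3 < v_4. Listing each simplex with vertices in this order, K has dimension 1 with simplices:

  0-simplices (5): [v_0], [v_1], [v_2], [v_3], [v_4]
  1-simplices (5): [v_0,v_2], [v_0,v_4], [v_1,v_3], [v_1,v_4], [v_2,v_3]

giving chain groups C_0 ≅ Z^5, C_1 ≅ Z^5.

The boundary map ∂_1: C_1 → C_0 sends each edge [p,q] (with p < q) to q − p.
As a 5×5 matrix over Z this has rank 4, with invariant factors (1,1,1,1).

Now H_k = ker ∂_k / im ∂_{k+1}, so:

  H_0: rank C_0 − rank ∂_1 = 5 − 4 = 1, and the invariant factors of ∂_1 are all 1, so H_0 ≅ Z.

(K is a triangulation of the circle S^1.)

H_0 ≅ Z.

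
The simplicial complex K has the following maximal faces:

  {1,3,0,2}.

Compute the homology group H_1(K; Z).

We work with the vertex ordering 0 < 1 < 2 < 3. The simplices of K, each written with vertices in increasing order, are:

  0-simplices (4): [0], [1], [2], [3]
  1-simplices (6): [0,1], [0,2], [0,3], [1,2], [1,3], [2,3]
  2-simplices (4): [0,1,2], [0,1,3], [0,2,3], [1,2,3]
  3-simplices (1): [0,1,2,3]

Hence C_0 ≅ Z^4, C_1 ≅ Z^6, C_2 ≅ Z^4, C_3 ≅ Z^1.

Boundary ∂_1: C_1 → C_0 sends each edge [p,q] (with p < q) to q − p.
The resulting 4×6 matrix has rank 3, and its Smith normal form has invariant factors (1,1,1).

∂_2: C_2 → C_1 acts by ∂[p,q,r] = [q,r] − [p,r] + [p,q]. For instance
  ∂[1,2,3] = [2,3] − [1,3] + [1,2],
  ∂[0,1,2] = [1,2] − [0,2] + [0,1].
The 6×4 boundary matrix has rank 3 and Smith normal form diag(1,1,1).

Boundary ∂_3: C_3 → C_2 sends each 3-simplex σ to the alternating sum Σ_i (−1)^i (σ with its i-th vertex removed). For instance
  ∂[0,1,2,3] = [1,2,3] − [0,2,3] + [0,1,3] − [0,1,2].
The 4×1 boundary matrix has rank 1 and Smith normal form diag(1).

Now H_k = ker ∂_k / im ∂_{k+1}, so:

  H_1: rank ker ∂_1 − rank ∂_2 = (6 − 3) − 3 = 0, and the invariant factors of ∂_2 are all 1, so H_1 ≅ 0.

H_1 ≅ 0.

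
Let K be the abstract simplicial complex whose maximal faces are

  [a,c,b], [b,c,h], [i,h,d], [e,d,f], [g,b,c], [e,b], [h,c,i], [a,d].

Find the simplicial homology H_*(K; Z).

H_0 ≅ Z,  H_1 ≅ Z^2,  H_2 = 0.

K has 9 vertices, 16 edges, 6 triangles.
rank ∂_0 = 0, rank ∂_1 = 8 ⇒ b_0 = 9 − 0 − 8 = 1; all invariant factors of ∂_1 are 1 so no torsion. So H_0 ≅ Z.
rank ∂_1 = 8, rank ∂_2 = 6 ⇒ b_1 = 16 − 8 − 6 = 2; all invariant factors of ∂_2 are 1 so no torsion. So H_1 ≅ Z^2.
rank ∂_2 = 6, rank ∂_3 = 0 ⇒ b_2 = 6 − 6 − 0 = 0. So H_2 ≅ 0.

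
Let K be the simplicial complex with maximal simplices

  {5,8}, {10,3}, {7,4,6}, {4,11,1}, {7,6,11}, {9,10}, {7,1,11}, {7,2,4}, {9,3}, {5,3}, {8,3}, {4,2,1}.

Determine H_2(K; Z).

Take the total order 1 < 2 < 3 < 4 < 5 < 6 < 7 < 8 < 9 < 10 < 11 on the vertex set. Then K (dimension 2) consists of the simplices:

  0-simplices (11): [1], [2], [3], [4], [5], [6], [7], [8], [9], [10], [11]
  1-simplices (18): [1,2], [1,4], [1,7], [1,11], [2,4], [2,7], [3,5], [3,8], [3,9], [3,10], [4,6], [4,7], [4,11], [5,8], [6,7], [6,11], [7,11], [9,10]
  2-simplices (6): [1,2,4], [1,4,11], [1,7,11], [2,4,7], [4,6,7], [6,7,11]

so the chain groups are C_0 ≅ Z^11, C_1 ≅ Z^18, C_2 ≅ Z^6.

∂_1: C_1 → C_0 sends each edge [p,q] (with p < q) to q − p.
As a 11×18 matrix over Z this has rank 9, with invariant factors (1,1,1,1,1,1,1,1,1).

The boundary map ∂_2: C_2 → C_1 sends each 2-simplex [p,q,r] to [q,r] − [p,r] + [p,q]. For instance
  ∂[6,7,11] = [7,11] − [6,11] + [6,7],
  ∂[1,4,11] = [4,11] − [1,11] + [1,4].
The 18×6 boundary matrix has rank 6 and Smith normal form diag(1,1,1,1,1,1).

Computing H_k = (kernel of ∂_k) / (image of ∂_{k+1}):

  H_2: rank ker ∂_2 − rank ∂_3 = (6 − 6) − 0 = 0, and there is no ∂_3, so H_2 = 0.

H_2 ≅ 0.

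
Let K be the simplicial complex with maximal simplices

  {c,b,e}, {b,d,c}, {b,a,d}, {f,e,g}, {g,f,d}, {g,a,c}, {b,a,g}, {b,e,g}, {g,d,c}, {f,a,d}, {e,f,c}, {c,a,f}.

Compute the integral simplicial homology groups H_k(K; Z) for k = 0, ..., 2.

H_0 = Z,  H_1 = Z/2Z,  H_2 = 0.

Order the vertices as a < b < c < d < e < f < g. Listing each simplex with vertices in this order, K has dimension 2 with simplices:

  0-simplices (7): a, b, c, d, e, f, g
  1-simplices (18): ab, ac, ad, af, ag, bc, bd, be, bg, cd, ce, cf, cg, df, dg, ef, eg, fg
  2-simplices (12): abd, abg, acf, acg, adf, bcd, bce, beg, cdg, cef, dfg, efg

so the chain groups are C_0 ≅ Z^7, C_1 ≅ Z^18, C_2 ≅ Z^12.

The boundary map ∂_1: C_1 → C_0 is given by ∂[p,q] = [q] − [p]. For instance
  ∂bd = d − b.
This gives a 7×18 integer matrix of rank 6; reducing to Smith normal form yields diagonal entries (1,1,1,1,1,1).

The boundary map ∂_2: C_2 → C_1 sends each 2-simplex [p,q,r] to [q,r] − [p,r] + [p,q]. For instance
  ∂efg = fg − eg + ef,
  ∂bcd = cd − bd + bc.
The 18×12 boundary matrix has rank 12 and Smith normal form diag(1,1,1,1,1,1,1,1,1,1,1,2).

From H_k ≅ ker(∂_k) / im(∂_{k+1}) we obtain:

  H_0: rank C_0 − rank ∂_1 = 7 − 6 = 1, and the invariant factors of ∂_1 are all 1, so H_0 ≅ Z.
  H_1: rank ker ∂_1 − rank ∂_2 = (18 − 6) − 12 = 0, and ∂_2 has invariant factor 2 > 1, so H_1 ≅ Z/2Z.
  H_2: rank ker ∂_2 − rank ∂_3 = (12 − 12) − 0 = 0, and there is no ∂_3, so H_2 ≅ 0.

(K is a triangulation of the real projective plane RP^2.)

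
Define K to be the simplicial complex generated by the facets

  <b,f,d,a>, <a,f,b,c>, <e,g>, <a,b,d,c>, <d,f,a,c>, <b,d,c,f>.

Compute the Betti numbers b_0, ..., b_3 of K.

b_0 = 2, b_1 = 0, b_2 = 0, b_3 = 1.

Fix the vertex order a < b < c < d < e < f < g and write every simplex with vertices in increasing order. Then dim K = 3 and the simplices of K are:

  0-simplices (7): a, b, c, d, e, f, g
  1-simplices (11): ab, ac, ad, af, bc, bd, bf, cd, cf, df, eg
  2-simplices (10): abc, abd, abf, acd, acf, adf, bcd, bcf, bdf, cdf
  3-simplices (5): abcd, abcf, abdf, acdf, bcdf

giving chain groups C_0 ≅ Z^7, C_1 ≅ Z^11, C_2 ≅ Z^10, C_3 ≅ Z^5.

∂_1: C_1 → C_0 sends each edge [p,q] (with p < q) to q − p.
This gives a 7×11 integer matrix of rank 5; reducing to Smith normal form yields diagonal entries (1,1,1,1,1).

∂_2: C_2 → C_1 maps a triangle to the signed sum of its edges. For instance
  ∂bcf = cf − bf + bc,
  ∂acd = cd − ad + ac.
The 11×10 boundary matrix has rank 6 and Smith normal form diag(1,1,1,1,1,1).

∂_3: C_3 → C_2 sends each 3-simplex σ to the alternating sum Σ_i (−1)^i (σ with its i-th vertex removed). For instance
  ∂abdf = bdf − adf + abf − abd,
  ∂abcd = bcd − acd + abd − abc.
The resulting 10×5 matrix has rank 4, and its Smith normal form has invariant factors (1,1,1,1).

Computing H_k = (kernel of ∂_k) / (image of ∂_{k+1}):

  H_0: rank C_0 − rank ∂_1 = 7 − 5 = 2, and the invariant factors of ∂_1 are all 1, so H_0 ≅ Z^2.
  H_1: rank ker ∂_1 − rank ∂_2 = (11 − 5) − 6 = 0, and the invariant factors of ∂_2 are all 1, so H_1 ≅ 0.
  H_2: rank ker ∂_2 − rank ∂_3 = (10 − 6) − 4 = 0, and the invariant factors of ∂_3 are all 1, so H_2 ≅ 0.
  H_3: rank ker ∂_3 − rank ∂_4 = (5 − 4) − 0 = 1, and there is no ∂_4, so H_3 ≅ Z.

(K is a triangulation of the disjoint union of the 3-sphere S^3 and the 1-simplex.)

Hence the Betti numbers are b_0 = 2, b_1 = 0, b_2 = 0, b_3 = 1.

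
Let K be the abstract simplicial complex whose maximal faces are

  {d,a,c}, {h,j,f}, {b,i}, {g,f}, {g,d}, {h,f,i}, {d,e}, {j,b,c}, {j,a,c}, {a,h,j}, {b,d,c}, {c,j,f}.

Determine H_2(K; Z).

Take the total order a < b < c < d < e < f < g < h < i < j on the vertex set. Then K (dimension 2) consists of the simplices:

  0-simplices (10): a, b, c, d, e, f, g, h, i, j
  1-simplices (19): ac, ad, ah, aj, bc, bd, bi, bj, cd, cf, cj, de, dg, fg, fh, fi, fj, hi, hj
  2-simplices (8): acd, acj, ahj, bcd, bcj, cfj, fhi, fhj

giving chain groups C_0 ≅ Z^10, C_1 ≅ Z^19, C_2 ≅ Z^8.

Boundary ∂_1: C_1 → C_0 is given by ∂[p,q] = [q] − [p].
The resulting 10×19 matrix has rank 9, and its Smith normal form has invariant factors (1,1,1,1,1,1,1,1,1).

∂_2: C_2 → C_1 acts by ∂[p,q,r] = [q,r] − [p,r] + [p,q]. For instance
  ∂fhj = hj − fj + fh,
  ∂fhi = hi − fi + fh.
The resulting 19×8 matrix has rank 8, and its Smith normal form has invariant factors (1,1,1,1,1,1,1,1).

Reading off H_k = ker ∂_k / im ∂_{k+1}:

  H_2: rank ker ∂_2 − rank ∂_3 = (8 − 8) − 0 = 0, and there is no ∂_3, so H_2 ≅ 0.

H_2 ≅ 0.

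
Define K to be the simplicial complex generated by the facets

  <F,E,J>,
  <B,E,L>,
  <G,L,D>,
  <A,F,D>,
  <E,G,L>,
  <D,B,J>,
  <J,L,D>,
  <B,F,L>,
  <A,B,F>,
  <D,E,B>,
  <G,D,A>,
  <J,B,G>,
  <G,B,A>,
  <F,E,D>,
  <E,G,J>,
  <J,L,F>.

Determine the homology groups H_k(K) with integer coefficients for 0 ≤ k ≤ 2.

Take the total order A < B < D < E < F < G < J < L on the vertex set. Then K (dimension 2) consists of the simplices:

  0-simplices (8): A, B, D, E, F, G, J, L
  1-simplices (24): AB, AD, AF, AG, BD, BE, BF, BG, BJ, BL, DE, DF, DG, DJ, DL, EF, EG, EJ, EL, FJ, FL, GJ, GL, JL
  2-simplices (16): ABF, ABG, ADF, ADG, BDE, BDJ, BEL, BFL, BGJ, DEF, DGL, DJL, EFJ, EGJ, EGL, FJL

so the chain groups are C_0 ≅ Z^8, C_1 ≅ Z^24, C_2 ≅ Z^16.

∂_1: C_1 → C_0 is given by ∂[p,q] = [q] − [p]. For instance
  ∂DL = L − D.
As a 8×24 matrix over Z this has rank 7, with invariant factors (1,1,1,1,1,1,1).

∂_2: C_2 → C_1 acts by ∂[p,q,r] = [q,r] − [p,r] + [p,q]. For instance
  ∂EFJ = FJ − EJ + EF,
  ∂DEF = EF − DF + DE.
As a 24×16 matrix over Z this has rank 15, with invariant factors (1,1,1,1,1,1,1,1,1,1,1,1,1,1,1).

Computing H_k = (kernel of ∂_k) / (image of ∂_{k+1}):

  H_0: rank C_0 − rank ∂_1 = 8 − 7 = 1, and the invariant factors of ∂_1 are all 1, so H_0 ≅ Z.
  H_1: rank ker ∂_1 − rank ∂_2 = (24 − 7) − 15 = 2, and the invariant factors of ∂_2 are all 1, so H_1 ≅ Z^2.
  H_2: rank ker ∂_2 − rank ∂_3 = (16 − 15) − 0 = 1, and there is no ∂_3, so H_2 ≅ Z.

(K is a triangulation of the torus T^2.)

H_0 = Z,  H_1 = Z^2,  H_2 = Z.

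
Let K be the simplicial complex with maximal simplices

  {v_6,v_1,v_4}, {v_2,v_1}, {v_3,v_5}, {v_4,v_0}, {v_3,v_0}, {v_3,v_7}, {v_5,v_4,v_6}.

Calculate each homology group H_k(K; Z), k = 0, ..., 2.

K has 8 vertices, 10 edges, 2 triangles.
rank ∂_0 = 0, rank ∂_1 = 7 ⇒ b_0 = 8 − 0 − 7 = 1; all invariant factors of ∂_1 are 1 so no torsion. So H_0 ≅ Z.
rank ∂_1 = 7, rank ∂_2 = 2 ⇒ b_1 = 10 − 7 − 2 = 1; all invariant factors of ∂_2 are 1 so no torsion. So H_1 ≅ Z.
rank ∂_2 = 2, rank ∂_3 = 0 ⇒ b_2 = 2 − 2 − 0 = 0. So H_2 ≅ 0.

H_0 = Z,  H_1 = Z,  H_2 = 0.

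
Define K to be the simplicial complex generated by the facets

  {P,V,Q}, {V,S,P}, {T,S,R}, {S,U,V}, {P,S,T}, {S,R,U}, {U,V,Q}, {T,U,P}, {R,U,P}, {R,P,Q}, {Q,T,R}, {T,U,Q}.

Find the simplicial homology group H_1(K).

Order the vertices as P < Q < R < S < T < U < V. Listing each simplex with vertices in this order, K has dimension 2 with simplices:

  0-simplices (7): P, Q, R, S, T, U, V
  1-simplices (18): PQ, PR, PS, PT, PU, PV, QR, QT, QU, QV, RS, RT, RU, ST, SU, SV, TU, UV
  2-simplices (12): PQR, PQV, PRU, PST, PSV, PTU, QRT, QTU, QUV, RST, RSU, SUV

Hence C_0 ≅ Z^7, C_1 ≅ Z^18, C_2 ≅ Z^12.

The boundary map ∂_1: C_1 → C_0 sends each edge [p,q] (with p < q) to q − p.
The resulting 7×18 matrix has rank 6, and its Smith normal form has invariant factors (1,1,1,1,1,1).

Boundary ∂_2: C_2 → C_1 acts by ∂[p,q,r] = [q,r] − [p,r] + [p,q]. For instance
  ∂PRU = RU − PU + PR,
  ∂QTU = TU − QU + QT.
As a 18×12 matrix over Z this has rank 12, with invariant factors (1,1,1,1,1,1,1,1,1,1,1,2).

Reading off H_k = ker ∂_k / im ∂_{k+1}:

  H_1: rank ker ∂_1 − rank ∂_2 = (18 − 6) − 12 = 0, and ∂_2 has invariant factor 2 > 1, so H_1 ≅ Z/2.

H_1 = Z/2.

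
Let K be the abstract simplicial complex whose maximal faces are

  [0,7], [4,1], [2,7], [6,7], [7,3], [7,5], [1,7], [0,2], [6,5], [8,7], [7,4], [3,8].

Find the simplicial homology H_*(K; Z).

K has 9 vertices, 12 edges.
rank ∂_0 = 0, rank ∂_1 = 8 ⇒ b_0 = 9 − 0 − 8 = 1; all invariant factors of ∂_1 are 1 so no torsion. So H_0 ≅ Z.
rank ∂_1 = 8, rank ∂_2 = 0 ⇒ b_1 = 12 − 8 − 0 = 4. So H_1 ≅ Z^4.

H_0 ≅ Z,  H_1 ≅ Z^4.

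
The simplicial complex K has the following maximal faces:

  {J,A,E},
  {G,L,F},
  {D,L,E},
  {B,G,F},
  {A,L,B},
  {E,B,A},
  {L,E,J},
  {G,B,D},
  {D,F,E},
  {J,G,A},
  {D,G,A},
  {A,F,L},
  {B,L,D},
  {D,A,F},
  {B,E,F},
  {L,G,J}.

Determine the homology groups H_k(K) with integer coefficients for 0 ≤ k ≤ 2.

H_0 = Z,  H_1 = Z^2,  H_2 = Z.

K has 8 vertices, 24 edges, 16 triangles.
rank ∂_0 = 0, rank ∂_1 = 7 ⇒ b_0 = 8 − 0 − 7 = 1; all invariant factors of ∂_1 are 1 so no torsion. So H_0 = Z.
rank ∂_1 = 7, rank ∂_2 = 15 ⇒ b_1 = 24 − 7 − 15 = 2; all invariant factors of ∂_2 are 1 so no torsion. So H_1 = Z^2.
rank ∂_2 = 15, rank ∂_3 = 0 ⇒ b_2 = 16 − 15 − 0 = 1. So H_2 = Z.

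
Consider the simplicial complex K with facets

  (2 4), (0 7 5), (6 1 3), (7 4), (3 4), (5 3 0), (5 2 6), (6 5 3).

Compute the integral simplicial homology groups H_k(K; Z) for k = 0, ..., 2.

Take the total order 0 < 1 < 2 < 3 < 4 < 5 < 6 < 7 on the vertex set. Then K (dimension 2) consists of the simplices:

  0-simplices (8): [0], [1], [2], [3], [4], [5], [6], [7]
  1-simplices (14): [0,3], [0,5], [0,7], [1,3], [1,6], [2,4], [2,5], [2,6], [3,4], [3,5], [3,6], [4,7], [5,6], [5,7]
  2-simplices (5): [0,3,5], [0,5,7], [1,3,6], [2,5,6], [3,5,6]

Hence C_0 ≅ Z^8, C_1 ≅ Z^14, C_2 ≅ Z^5.

Boundary ∂_1: C_1 → C_0 maps an edge to its endpoints' difference, ∂[p,q] = q − p.
This gives a 8×14 integer matrix of rank 7; reducing to Smith normal form yields diagonal entries (1,1,1,1,1,1,1).

Boundary ∂_2: C_2 → C_1 maps a triangle to the signed sum of its edges. For instance
  ∂[0,5,7] = [5,7] − [0,7] + [0,5],
  ∂[1,3,6] = [3,6] − [1,6] + [1,3].
The 14×5 boundary matrix has rank 5 and Smith normal form diag(1,1,1,1,1).

Computing H_k = (kernel of ∂_k) / (image of ∂_{k+1}):

  H_0: rank C_0 − rank ∂_1 = 8 − 7 = 1, and the invariant factors of ∂_1 are all 1, so H_0 = Z.
  H_1: rank ker ∂_1 − rank ∂_2 = (14 − 7) − 5 = 2, and the invariant factors of ∂_2 are all 1, so H_1 = Z^2.
  H_2: rank ker ∂_2 − rank ∂_3 = (5 − 5) − 0 = 0, and there is no ∂_3, so H_2 = 0.

As a check, the Euler characteristic is 8 − 14 + 5 = -1, which agrees with 1 − 2 + 0 = -1.

H_0 ≅ Z,  H_1 ≅ Z^2,  H_2 = 0.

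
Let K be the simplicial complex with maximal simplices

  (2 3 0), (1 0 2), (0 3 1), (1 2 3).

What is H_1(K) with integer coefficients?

H_1 ≅ 0.

Order the vertices as 0 < 1 < 2 < 3. Listing each simplex with vertices in this order, K has dimension 2 with simplices:

  0-simplices (4): [0], [1], [2], [3]
  1-simplices (6): [0,1], [0,2], [0,3], [1,2], [1,3], [2,3]
  2-simplices (4): [0,1,2], [0,1,3], [0,2,3], [1,2,3]

so the chain groups are C_0 ≅ Z^4, C_1 ≅ Z^6, C_2 ≅ Z^4.

Boundary ∂_1: C_1 → C_0 is given by ∂[p,q] = [q] − [p]. For instance
  ∂[1,2] = [2] − [1].
The 4×6 boundary matrix has rank 3 and Smith normal form diag(1,1,1).

The boundary map ∂_2: C_2 → C_1 sends each 2-simplex [p,q,r] to [q,r] − [p,r] + [p,q]. For instance
  ∂[0,1,2] = [1,2] − [0,2] + [0,1],
  ∂[0,2,3] = [2,3] − [0,3] + [0,2].
As a 6×4 matrix over Z this has rank 3, with invariant factors (1,1,1).

From H_k ≅ ker(∂_k) / im(∂_{k+1}) we obtain:

  H_1: rank ker ∂_1 − rank ∂_2 = (6 − 3) − 3 = 0, and the invariant factors of ∂_2 are all 1, so H_1 = 0.

(K is a triangulation of the 2-sphere S^2.)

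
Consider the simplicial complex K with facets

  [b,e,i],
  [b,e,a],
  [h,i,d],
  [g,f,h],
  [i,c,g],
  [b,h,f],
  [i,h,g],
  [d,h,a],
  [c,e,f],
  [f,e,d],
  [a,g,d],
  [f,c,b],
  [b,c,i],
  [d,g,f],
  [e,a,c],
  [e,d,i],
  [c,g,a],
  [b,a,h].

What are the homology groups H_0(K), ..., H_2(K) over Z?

H_0 = Z,  H_1 = Z × Z/2,  H_2 = 0.

K has 9 vertices, 27 edges, 18 triangles.
rank ∂_0 = 0, rank ∂_1 = 8 ⇒ b_0 = 9 − 0 − 8 = 1; all invariant factors of ∂_1 are 1 so no torsion. So H_0 ≅ Z.
rank ∂_1 = 8, rank ∂_2 = 18 ⇒ b_1 = 27 − 8 − 18 = 1; ∂_2 has invariant factor(s) [2] giving torsion. So H_1 ≅ Z × Z/2.
rank ∂_2 = 18, rank ∂_3 = 0 ⇒ b_2 = 18 − 18 − 0 = 0. So H_2 ≅ 0.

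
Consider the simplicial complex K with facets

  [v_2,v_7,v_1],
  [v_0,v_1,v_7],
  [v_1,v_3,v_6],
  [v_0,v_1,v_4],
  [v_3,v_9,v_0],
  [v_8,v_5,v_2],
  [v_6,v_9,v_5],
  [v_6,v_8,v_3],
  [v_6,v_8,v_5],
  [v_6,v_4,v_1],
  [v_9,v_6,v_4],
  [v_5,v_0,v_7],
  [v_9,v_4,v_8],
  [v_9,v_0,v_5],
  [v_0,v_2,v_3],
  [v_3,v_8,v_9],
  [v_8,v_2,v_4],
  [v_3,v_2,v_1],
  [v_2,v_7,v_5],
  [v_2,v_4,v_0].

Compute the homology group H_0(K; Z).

We work with the vertex ordering v_0 < v_1 < v_2 < v_3 < v_4 < v_5 < v_6 < v_7 < v_8 < v_9. The simplices of K, each written with vertices in increasing order, are:

  0-simplices (10): [v_0], [v_1], [v_2], [v_3], [v_4], [v_5], [v_6], [v_7], [v_8], [v_9]
  1-simplices (30): (30 of them)
  2-simplices (20): (20 of them)

so the chain groups are C_0 ≅ Z^10, C_1 ≅ Z^30, C_2 ≅ Z^20.

∂_1: C_1 → C_0 maps an edge to its endpoints' difference, ∂[p,q] = q − p. For instance
  ∂[v_0,v_5] = [v_5] − [v_0].
The 10×30 boundary matrix has rank 9 and Smith normal form diag(1,1,1,1,1,1,1,1,1).

∂_2: C_2 → C_1 acts by ∂[p,q,r] = [q,r] − [p,r] + [p,q]. For instance
  ∂[v_5,v_6,v_8] = [v_6,v_8] − [v_5,v_8] + [v_5,v_6],
  ∂[v_0,v_1,v_4] = [v_1,v_4] − [v_0,v_4] + [v_0,v_1].
As a 30×20 matrix over Z this has rank 20, with invariant factors (1,1,1,1,1,1,1,1,1,1,1,1,1,1,1,1,1,1,1,2).

Computing H_k = (kernel of ∂_k) / (image of ∂_{k+1}):

  H_0: rank C_0 − rank ∂_1 = 10 − 9 = 1, and the invariant factors of ∂_1 are all 1, so H_0 = Z.

H_0 = Z.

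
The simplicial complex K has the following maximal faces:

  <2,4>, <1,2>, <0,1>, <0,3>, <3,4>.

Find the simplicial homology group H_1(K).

Order the vertices as 0 < 1 < 2 < 3 < 4. Listing each simplex with vertices in this order, K has dimension 1 with simplices:

  0-simplices (5): [0], [1], [2], [3], [4]
  1-simplices (5): [0,1], [0,3], [1,2], [2,4], [3,4]

giving chain groups C_0 ≅ Z^5, C_1 ≅ Z^5.

The boundary map ∂_1: C_1 → C_0 is given by ∂[p,q] = [q] − [p].
The resulting 5×5 matrix has rank 4, and its Smith normal form has invariant factors (1,1,1,1).

Reading off H_k = ker ∂_k / im ∂_{k+1}:

  H_1: rank ker ∂_1 − rank ∂_2 = (5 − 4) − 0 = 1, and there is no ∂_2, so H_1 ≅ Z.

H_1 ≅ Z.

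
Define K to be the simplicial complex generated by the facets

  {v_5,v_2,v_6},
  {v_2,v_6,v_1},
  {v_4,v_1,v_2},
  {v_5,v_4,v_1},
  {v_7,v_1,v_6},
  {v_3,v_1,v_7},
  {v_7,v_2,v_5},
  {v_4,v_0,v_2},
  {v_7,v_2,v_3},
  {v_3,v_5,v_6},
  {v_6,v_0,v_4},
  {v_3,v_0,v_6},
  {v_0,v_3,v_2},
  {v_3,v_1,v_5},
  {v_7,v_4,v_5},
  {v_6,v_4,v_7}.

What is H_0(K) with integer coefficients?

Take the total order v_0 < v_1 < v_2 < v_3 < v_4 < v_5 < v_6 < v_7 on the vertex set. Then K (dimension 2) consists of the simplices:

  0-simplices (8): [v_0], [v_1], [v_2], [v_3], [v_4], [v_5], [v_6], [v_7]
  1-simplices (24): (24 of them)
  2-simplices (16): (16 of them)

so the chain groups are C_0 ≅ Z^8, C_1 ≅ Z^24, C_2 ≅ Z^16.

The boundary map ∂_1: C_1 → C_0 sends each edge [p,q] (with p < q) to q − p.
This gives a 8×24 integer matrix of rank 7; reducing to Smith normal form yields diagonal entries (1,1,1,1,1,1,1).

The boundary map ∂_2: C_2 → C_1 maps a triangle to the signed sum of its edges. For instance
  ∂[v_0,v_2,v_3] = [v_2,v_3] − [v_0,v_3] + [v_0,v_2],
  ∂[v_0,v_2,v_4] = [v_2,v_4] − [v_0,v_4] + [v_0,v_2].
The 24×16 boundary matrix has rank 15 and Smith normal form diag(1,1,1,1,1,1,1,1,1,1,1,1,1,1,1).

From H_k ≅ ker(∂_k) / im(∂_{k+1}) we obtain:

  H_0: rank C_0 − rank ∂_1 = 8 − 7 = 1, and the invariant factors of ∂_1 are all 1, so H_0 ≅ Z.

(K is a triangulation of the torus T^2.)

H_0 = Z.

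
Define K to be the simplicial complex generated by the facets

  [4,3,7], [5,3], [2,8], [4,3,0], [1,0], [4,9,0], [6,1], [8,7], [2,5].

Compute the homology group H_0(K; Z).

H_0 = Z.

We work with the vertex ordering 0 < 1 < 2 < 3 < 4 < 5 < 6 < 7 < 8 < 9. The simplices of K, each written with vertices in increasing order, are:

  0-simplices (10): [0], [1], [2], [3], [4], [5], [6], [7], [8], [9]
  1-simplices (13): [0,1], [0,3], [0,4], [0,9], [1,6], [2,5], [2,8], [3,4], [3,5], [3,7], [4,7], [4,9], [7,8]
  2-simplices (3): [0,3,4], [0,4,9], [3,4,7]

so the chain groups are C_0 ≅ Z^10, C_1 ≅ Z^13, C_2 ≅ Z^3.

The boundary map ∂_1: C_1 → C_0 sends each edge [p,q] (with p < q) to q − p. For instance
  ∂[3,7] = [7] − [3].
As a 10×13 matrix over Z this has rank 9, with invariant factors (1,1,1,1,1,1,1,1,1).

∂_2: C_2 → C_1 acts by ∂[p,q,r] = [q,r] − [p,r] + [p,q]. For instance
  ∂[0,3,4] = [3,4] − [0,4] + [0,3],
  ∂[0,4,9] = [4,9] − [0,9] + [0,4].
This gives a 13×3 integer matrix of rank 3; reducing to Smith normal form yields diagonal entries (1,1,1).

Reading off H_k = ker ∂_k / im ∂_{k+1}:

  H_0: rank C_0 − rank ∂_1 = 10 − 9 = 1, and the invariant factors of ∂_1 are all 1, so H_0 ≅ Z.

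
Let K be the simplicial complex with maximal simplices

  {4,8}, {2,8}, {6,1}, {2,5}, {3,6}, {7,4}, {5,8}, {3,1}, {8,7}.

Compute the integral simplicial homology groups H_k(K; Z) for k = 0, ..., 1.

H_0 ≅ Z^2,  H_1 ≅ Z^3.

Take the total order 1 < 2 < 3 < 4 < 5 < 6 < 7 < 8 on the vertex set. Then K (dimension 1) consists of the simplices:

  0-simplices (8): [1], [2], [3], [4], [5], [6], [7], [8]
  1-simplices (9): [1,3], [1,6], [2,5], [2,8], [3,6], [4,7], [4,8], [5,8], [7,8]

Hence C_0 ≅ Z^8, C_1 ≅ Z^9.

Boundary ∂_1: C_1 → C_0 maps an edge to its endpoints' difference, ∂[p,q] = q − p.
As a 8×9 matrix over Z this has rank 6, with invariant factors (1,1,1,1,1,1).

Now H_k = ker ∂_k / im ∂_{k+1}, so:

  H_0: rank C_0 − rank ∂_1 = 8 − 6 = 2, and the invariant factors of ∂_1 are all 1, so H_0 = Z^2.
  H_1: rank ker ∂_1 − rank ∂_2 = (9 − 6) − 0 = 3, and there is no ∂_2, so H_1 = Z^3.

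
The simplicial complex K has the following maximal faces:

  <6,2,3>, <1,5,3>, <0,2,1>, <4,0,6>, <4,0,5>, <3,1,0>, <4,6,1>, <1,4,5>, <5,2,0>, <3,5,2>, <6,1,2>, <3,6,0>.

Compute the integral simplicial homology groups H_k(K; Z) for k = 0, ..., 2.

We work with the vertex ordering 0 < 1 < 2 < 3 < 4 < 5 < 6. The simplices of K, each written with vertices in increasing order, are:

  0-simplices (7): [0], [1], [2], [3], [4], [5], [6]
  1-simplices (18): [0,1], [0,2], [0,3], [0,4], [0,5], [0,6], [1,2], [1,3], [1,4], [1,5], [1,6], [2,3], [2,5], [2,6], [3,5], [3,6], [4,5], [4,6]
  2-simplices (12): [0,1,2], [0,1,3], [0,2,5], [0,3,6], [0,4,5], [0,4,6], [1,2,6], [1,3,5], [1,4,5], [1,4,6], [2,3,5], [2,3,6]

Hence C_0 ≅ Z^7, C_1 ≅ Z^18, C_2 ≅ Z^12.

Boundary ∂_1: C_1 → C_0 maps an edge to its endpoints' difference, ∂[p,q] = q − p. For instance
  ∂[2,6] = [6] − [2].
This gives a 7×18 integer matrix of rank 6; reducing to Smith normal form yields diagonal entries (1,1,1,1,1,1).

The boundary map ∂_2: C_2 → C_1 sends each 2-simplex [p,q,r] to [q,r] − [p,r] + [p,q]. For instance
  ∂[0,3,6] = [3,6] − [0,6] + [0,3],
  ∂[1,4,6] = [4,6] − [1,6] + [1,4].
The resulting 18×12 matrix has rank 12, and its Smith normal form has invariant factors (1,1,1,1,1,1,1,1,1,1,1,2).

From H_k ≅ ker(∂_k) / im(∂_{k+1}) we obtain:

  H_0: rank C_0 − rank ∂_1 = 7 − 6 = 1, and the invariant factors of ∂_1 are all 1, so H_0 = Z.
  H_1: rank ker ∂_1 − rank ∂_2 = (18 − 6) − 12 = 0, and ∂_2 has invariant factor 2 > 1, so H_1 = Z_2.
  H_2: rank ker ∂_2 − rank ∂_3 = (12 − 12) − 0 = 0, and there is no ∂_3, so H_2 = 0.

H_0 = Z,  H_1 = Z_2,  H_2 = 0.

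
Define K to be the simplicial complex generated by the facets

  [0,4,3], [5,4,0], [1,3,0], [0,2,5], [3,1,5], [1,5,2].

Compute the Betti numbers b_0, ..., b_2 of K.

b_0 = 1, b_1 = 1, b_2 = 0.

Take the total order 0 < 1 < 2 < 3 < 4 < 5 on the vertex set. Then K (dimension 2) consists of the simplices:

  0-simplices (6): [0], [1], [2], [3], [4], [5]
  1-simplices (12): [0,1], [0,2], [0,3], [0,4], [0,5], [1,2], [1,3], [1,5], [2,5], [3,4], [3,5], [4,5]
  2-simplices (6): [0,1,3], [0,2,5], [0,3,4], [0,4,5], [1,2,5], [1,3,5]

giving chain groups C_0 ≅ Z^6, C_1 ≅ Z^12, C_2 ≅ Z^6.

∂_1: C_1 → C_0 maps an edge to its endpoints' difference, ∂[p,q] = q − p. For instance
  ∂[0,4] = [4] − [0].
The resulting 6×12 matrix has rank 5, and its Smith normal form has invariant factors (1,1,1,1,1).

The boundary map ∂_2: C_2 → C_1 acts by ∂[p,q,r] = [q,r] − [p,r] + [p,q]. For instance
  ∂[0,1,3] = [1,3] − [0,3] + [0,1],
  ∂[0,3,4] = [3,4] − [0,4] + [0,3].
The 12×6 boundary matrix has rank 6 and Smith normal form diag(1,1,1,1,1,1).

From H_k ≅ ker(∂_k) / im(∂_{k+1}) we obtain:

  H_0: rank C_0 − rank ∂_1 = 6 − 5 = 1, and the invariant factors of ∂_1 are all 1, so H_0 ≅ Z.
  H_1: rank ker ∂_1 − rank ∂_2 = (12 − 5) − 6 = 1, and the invariant factors of ∂_2 are all 1, so H_1 ≅ Z.
  H_2: rank ker ∂_2 − rank ∂_3 = (6 − 6) − 0 = 0, and there is no ∂_3, so H_2 ≅ 0.

Hence the Betti numbers are b_0 = 1, b_1 = 1, b_2 = 0.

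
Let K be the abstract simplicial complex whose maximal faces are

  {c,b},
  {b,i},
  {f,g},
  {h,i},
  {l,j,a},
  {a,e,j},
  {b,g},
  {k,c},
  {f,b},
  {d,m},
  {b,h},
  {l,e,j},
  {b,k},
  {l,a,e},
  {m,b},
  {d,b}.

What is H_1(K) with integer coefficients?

H_1 = Z^4.

K has 13 vertices, 18 edges, 4 triangles.
rank ∂_1 = 11, rank ∂_2 = 3 ⇒ b_1 = 18 − 11 − 3 = 4; all invariant factors of ∂_2 are 1 so no torsion. So H_1 = Z^4.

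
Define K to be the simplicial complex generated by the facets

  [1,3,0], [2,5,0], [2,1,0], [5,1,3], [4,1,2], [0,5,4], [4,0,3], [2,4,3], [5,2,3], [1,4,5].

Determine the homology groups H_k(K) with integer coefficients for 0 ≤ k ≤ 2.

H_0 = Z,  H_1 = Z/2,  H_2 = 0.

Take the total order 0 < 1 < 2 < 3 < 4 < 5 on the vertex set. Then K (dimension 2) consists of the simplices:

  0-simplices (6): [0], [1], [2], [3], [4], [5]
  1-simplices (15): [0,1], [0,2], [0,3], [0,4], [0,5], [1,2], [1,3], [1,4], [1,5], [2,3], [2,4], [2,5], [3,4], [3,5], [4,5]
  2-simplices (10): [0,1,2], [0,1,3], [0,2,5], [0,3,4], [0,4,5], [1,2,4], [1,3,5], [1,4,5], [2,3,4], [2,3,5]

so the chain groups are C_0 ≅ Z^6, C_1 ≅ Z^15, C_2 ≅ Z^10.

The boundary map ∂_1: C_1 → C_0 sends each edge [p,q] (with p < q) to q − p.
The resulting 6×15 matrix has rank 5, and its Smith normal form has invariant factors (1,1,1,1,1).

∂_2: C_2 → C_1 acts by ∂[p,q,r] = [q,r] − [p,r] + [p,q]. For instance
  ∂[1,3,5] = [3,5] − [1,5] + [1,3],
  ∂[1,4,5] = [4,5] − [1,5] + [1,4].
The 15×10 boundary matrix has rank 10 and Smith normal form diag(1,1,1,1,1,1,1,1,1,2).

Now H_k = ker ∂_k / im ∂_{k+1}, so:

  H_0: rank C_0 − rank ∂_1 = 6 − 5 = 1, and the invariant factors of ∂_1 are all 1, so H_0 = Z.
  H_1: rank ker ∂_1 − rank ∂_2 = (15 − 5) − 10 = 0, and ∂_2 has invariant factor 2 > 1, so H_1 = Z/2.
  H_2: rank ker ∂_2 − rank ∂_3 = (10 − 10) − 0 = 0, and there is no ∂_3, so H_2 = 0.

(K is a triangulation of the real projective plane RP^2.)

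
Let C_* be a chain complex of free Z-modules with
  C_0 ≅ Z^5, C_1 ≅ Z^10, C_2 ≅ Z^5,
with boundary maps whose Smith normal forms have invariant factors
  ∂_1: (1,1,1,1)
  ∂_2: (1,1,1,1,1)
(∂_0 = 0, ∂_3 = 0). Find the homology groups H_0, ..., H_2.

H_0 ≅ Z,  H_1 ≅ Z,  H_2 = 0.

H_0: b_0 = 5 − 0 − 4 = 1; torsion from ∂_1 factors > 1: none. So H_0 ≅ Z.
H_1: b_1 = 10 − 4 − 5 = 1; torsion from ∂_2 factors > 1: none. So H_1 ≅ Z.
H_2: b_2 = 5 − 5 − 0 = 0; torsion from ∂_3 factors > 1: none. So H_2 ≅ 0.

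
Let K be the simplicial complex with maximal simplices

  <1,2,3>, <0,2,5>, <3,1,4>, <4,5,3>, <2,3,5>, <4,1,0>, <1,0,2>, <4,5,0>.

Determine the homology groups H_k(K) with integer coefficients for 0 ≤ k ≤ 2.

H_0 ≅ Z,  H_1 = 0,  H_2 ≅ Z.

We work with the vertex ordering 0 < 1 < 2 < 3 < 4 < 5. The simplices of K, each written with vertices in increasing order, are:

  0-simplices (6): [0], [1], [2], [3], [4], [5]
  1-simplices (12): [0,1], [0,2], [0,4], [0,5], [1,2], [1,3], [1,4], [2,3], [2,5], [3,4], [3,5], [4,5]
  2-simplices (8): [0,1,2], [0,1,4], [0,2,5], [0,4,5], [1,2,3], [1,3,4], [2,3,5], [3,4,5]

Hence C_0 ≅ Z^6, C_1 ≅ Z^12, C_2 ≅ Z^8.

∂_1: C_1 → C_0 is given by ∂[p,q] = [q] − [p]. For instance
  ∂[1,2] = [2] − [1].
The 6×12 boundary matrix has rank 5 and Smith normal form diag(1,1,1,1,1).

The boundary map ∂_2: C_2 → C_1 acts by ∂[p,q,r] = [q,r] − [p,r] + [p,q]. For instance
  ∂[1,2,3] = [2,3] − [1,3] + [1,2],
  ∂[0,2,5] = [2,5] − [0,5] + [0,2].
The resulting 12×8 matrix has rank 7, and its Smith normal form has invariant factors (1,1,1,1,1,1,1).

Reading off H_k = ker ∂_k / im ∂_{k+1}:

  H_0: rank C_0 − rank ∂_1 = 6 − 5 = 1, and the invariant factors of ∂_1 are all 1, so H_0 = Z.
  H_1: rank ker ∂_1 − rank ∂_2 = (12 − 5) − 7 = 0, and the invariant factors of ∂_2 are all 1, so H_1 = 0.
  H_2: rank ker ∂_2 − rank ∂_3 = (8 − 7) − 0 = 1, and there is no ∂_3, so H_2 = Z.

(K is a triangulation of the 2-sphere S^2.)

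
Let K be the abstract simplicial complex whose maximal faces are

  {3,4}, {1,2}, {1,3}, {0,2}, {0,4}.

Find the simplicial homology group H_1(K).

Order the vertices as 0 < 1 < 2 < 3 < 4. Listing each simplex with vertices in this order, K has dimension 1 with simplices:

  0-simplices (5): [0], [1], [2], [3], [4]
  1-simplices (5): [0,2], [0,4], [1,2], [1,3], [3,4]

Hence C_0 ≅ Z^5, C_1 ≅ Z^5.

∂_1: C_1 → C_0 maps an edge to its endpoints' difference, ∂[p,q] = q − p.
The 5×5 boundary matrix has rank 4 and Smith normal form diag(1,1,1,1).

Reading off H_k = ker ∂_k / im ∂_{k+1}:

  H_1: rank ker ∂_1 − rank ∂_2 = (5 − 4) − 0 = 1, and there is no ∂_2, so H_1 ≅ Z.

H_1 ≅ Z.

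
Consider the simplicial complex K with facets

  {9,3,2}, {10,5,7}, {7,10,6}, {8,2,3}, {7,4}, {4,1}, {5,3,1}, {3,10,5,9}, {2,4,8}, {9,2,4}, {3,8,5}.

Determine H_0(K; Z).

Fix the vertex order 1 < 2 < 3 < 4 < 5 < 6 < 7 < 8 < 9 < 10 and write every simplex with vertices in increasing order. Then dim K = 3 and the simplices of K are:

  0-simplices (10): [1], [2], [3], [4], [5], [6], [7], [8], [9], [10]
  1-simplices (22): [1,3], [1,4], [1,5], [2,3], [2,4], [2,8], [2,9], [3,5], [3,8], [3,9], [3,10], [4,7], [4,8], [4,9], [5,7], [5,8], [5,9], [5,10], [6,7], [6,10], [7,10], [9,10]
  2-simplices (12): [1,3,5], [2,3,8], [2,3,9], [2,4,8], [2,4,9], [3,5,8], [3,5,9], [3,5,10], [3,9,10], [5,7,10], [5,9,10], [6,7,10]
  3-simplices (1): [3,5,9,10]

Hence C_0 ≅ Z^10, C_1 ≅ Z^22, C_2 ≅ Z^12, C_3 ≅ Z^1.

∂_1: C_1 → C_0 is given by ∂[p,q] = [q] − [p].
The resulting 10×22 matrix has rank 9, and its Smith normal form has invariant factors (1,1,1,1,1,1,1,1,1).

The boundary map ∂_2: C_2 → C_1 sends each 2-simplex [p,q,r] to [q,r] − [p,r] + [p,q]. For instance
  ∂[2,4,8] = [4,8] − [2,8] + [2,4],
  ∂[5,7,10] = [7,10] − [5,10] + [5,7].
As a 22×12 matrix over Z this has rank 11, with invariant factors (1,1,1,1,1,1,1,1,1,1,1).

∂_3: C_3 → C_2 sends each 3-simplex σ to the alternating sum Σ_i (−1)^i (σ with its i-th vertex removed). For instance
  ∂[3,5,9,10] = [5,9,10] − [3,9,10] + [3,5,10] − [3,5,9].
The 12×1 boundary matrix has rank 1 and Smith normal form diag(1).

From H_k ≅ ker(∂_k) / im(∂_{k+1}) we obtain:

  H_0: rank C_0 − rank ∂_1 = 10 − 9 = 1, and the invariant factors of ∂_1 are all 1, so H_0 = Z.

H_0 ≅ Z.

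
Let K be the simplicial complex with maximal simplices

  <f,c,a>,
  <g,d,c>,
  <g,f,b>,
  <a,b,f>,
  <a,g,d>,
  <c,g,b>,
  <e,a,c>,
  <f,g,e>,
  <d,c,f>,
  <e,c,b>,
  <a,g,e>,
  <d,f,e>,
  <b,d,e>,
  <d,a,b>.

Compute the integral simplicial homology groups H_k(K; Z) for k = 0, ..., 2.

H_0 = Z,  H_1 = Z^2,  H_2 = Z.

Order the vertices as a < b < c < d < e < f < g. Listing each simplex with vertices in this order, K has dimension 2 with simplices:

  0-simplices (7): a, b, c, d, e, f, g
  1-simplices (21): ab, ac, ad, ae, af, ag, bc, bd, be, bf, bg, cd, ce, cf, cg, de, df, dg, ef, eg, fg
  2-simplices (14): abd, abf, ace, acf, adg, aeg, bce, bcg, bde, bfg, cdf, cdg, def, efg

so the chain groups are C_0 ≅ Z^7, C_1 ≅ Z^21, C_2 ≅ Z^14.

The boundary map ∂_1: C_1 → C_0 maps an edge to its endpoints' difference, ∂[p,q] = q − p. For instance
  ∂ab = b − a.
As a 7×21 matrix over Z this has rank 6, with invariant factors (1,1,1,1,1,1).

The boundary map ∂_2: C_2 → C_1 maps a triangle to the signed sum of its edges. For instance
  ∂adg = dg − ag + ad,
  ∂abd = bd − ad + ab.
This gives a 21×14 integer matrix of rank 13; reducing to Smith normal form yields diagonal entries (1,1,1,1,1,1,1,1,1,1,1,1,1).

Now H_k = ker ∂_k / im ∂_{k+1}, so:

  H_0: rank C_0 − rank ∂_1 = 7 − 6 = 1, and the invariant factors of ∂_1 are all 1, so H_0 = Z.
  H_1: rank ker ∂_1 − rank ∂_2 = (21 − 6) − 13 = 2, and the invariant factors of ∂_2 are all 1, so H_1 = Z^2.
  H_2: rank ker ∂_2 − rank ∂_3 = (14 − 13) − 0 = 1, and there is no ∂_3, so H_2 = Z.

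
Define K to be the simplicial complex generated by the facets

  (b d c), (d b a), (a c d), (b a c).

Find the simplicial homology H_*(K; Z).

Order the vertices as a < b < c < d. Listing each simplex with vertices in this order, K has dimension 2 with simplices:

  0-simplices (4): a, b, c, d
  1-simplices (6): ab, ac, ad, bc, bd, cd
  2-simplices (4): abc, abd, acd, bcd

so the chain groups are C_0 ≅ Z^4, C_1 ≅ Z^6, C_2 ≅ Z^4.

∂_1: C_1 → C_0 maps an edge to its endpoints' difference, ∂[p,q] = q − p. For instance
  ∂ab = b − a.
The resulting 4×6 matrix has rank 3, and its Smith normal form has invariant factors (1,1,1).

∂_2: C_2 → C_1 sends each 2-simplex [p,q,r] to [q,r] − [p,r] + [p,q]. For instance
  ∂abd = bd − ad + ab,
  ∂acd = cd − ad + ac.
The resulting 6×4 matrix has rank 3, and its Smith normal form has invariant factors (1,1,1).

Computing H_k = (kernel of ∂_k) / (image of ∂_{k+1}):

  H_0: rank C_0 − rank ∂_1 = 4 − 3 = 1, and the invariant factors of ∂_1 are all 1, so H_0 ≅ Z.
  H_1: rank ker ∂_1 − rank ∂_2 = (6 − 3) − 3 = 0, and the invariant factors of ∂_2 are all 1, so H_1 ≅ 0.
  H_2: rank ker ∂_2 − rank ∂_3 = (4 − 3) − 0 = 1, and there is no ∂_3, so H_2 ≅ Z.

As a check, the Euler characteristic is 4 − 6 + 4 = 2, which agrees with 1 − 0 + 1 = 2.

H_0 = Z,  H_1 = 0,  H_2 = Z.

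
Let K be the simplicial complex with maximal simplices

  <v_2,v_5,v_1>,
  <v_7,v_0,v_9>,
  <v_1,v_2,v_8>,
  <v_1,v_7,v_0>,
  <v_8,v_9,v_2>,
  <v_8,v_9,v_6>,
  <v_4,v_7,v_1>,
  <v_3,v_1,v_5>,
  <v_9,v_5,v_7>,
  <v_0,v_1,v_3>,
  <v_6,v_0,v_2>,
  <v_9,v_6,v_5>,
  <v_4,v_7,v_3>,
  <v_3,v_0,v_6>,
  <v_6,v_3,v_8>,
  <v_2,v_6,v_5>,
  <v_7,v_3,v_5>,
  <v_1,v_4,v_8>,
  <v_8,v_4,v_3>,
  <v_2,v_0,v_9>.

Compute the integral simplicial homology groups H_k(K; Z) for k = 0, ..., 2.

H_0 = Z,  H_1 = Z ⊕ Z/2Z,  H_2 = 0.

K has 10 vertices, 30 edges, 20 triangles.
rank ∂_0 = 0, rank ∂_1 = 9 ⇒ b_0 = 10 − 0 − 9 = 1; all invariant factors of ∂_1 are 1 so no torsion. So H_0 = Z.
rank ∂_1 = 9, rank ∂_2 = 20 ⇒ b_1 = 30 − 9 − 20 = 1; ∂_2 has invariant factor(s) [2] giving torsion. So H_1 = Z ⊕ Z/2Z.
rank ∂_2 = 20, rank ∂_3 = 0 ⇒ b_2 = 20 − 20 − 0 = 0. So H_2 = 0.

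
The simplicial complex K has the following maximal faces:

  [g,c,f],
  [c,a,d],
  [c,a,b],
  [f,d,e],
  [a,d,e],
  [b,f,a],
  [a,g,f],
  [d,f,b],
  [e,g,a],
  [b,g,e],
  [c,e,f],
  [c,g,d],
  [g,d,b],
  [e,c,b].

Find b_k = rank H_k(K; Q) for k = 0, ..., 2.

b_0 = 1, b_1 = 2, b_2 = 1.

We work with the vertex ordering a < b < c < d < e < f < g. The simplices of K, each written with vertices in increasing order, are:

  0-simplices (7): a, b, c, d, e, f, g
  1-simplices (21): ab, ac, ad, ae, af, ag, bc, bd, be, bf, bg, cd, ce, cf, cg, de, df, dg, ef, eg, fg
  2-simplices (14): abc, abf, acd, ade, aeg, afg, bce, bdf, bdg, beg, cdg, cef, cfg, def

Hence C_0 ≅ Z^7, C_1 ≅ Z^21, C_2 ≅ Z^14.

∂_1: C_1 → C_0 is given by ∂[p,q] = [q] − [p].
As a 7×21 matrix over Z this has rank 6, with invariant factors (1,1,1,1,1,1).

∂_2: C_2 → C_1 acts by ∂[p,q,r] = [q,r] − [p,r] + [p,q]. For instance
  ∂bdg = dg − bg + bd,
  ∂cdg = dg − cg + cd.
The 21×14 boundary matrix has rank 13 and Smith normal form diag(1,1,1,1,1,1,1,1,1,1,1,1,1).

Now H_k = ker ∂_k / im ∂_{k+1}, so:

  H_0: rank C_0 − rank ∂_1 = 7 − 6 = 1, and the invariant factors of ∂_1 are all 1, so H_0 ≅ Z.
  H_1: rank ker ∂_1 − rank ∂_2 = (21 − 6) − 13 = 2, and the invariant factors of ∂_2 are all 1, so H_1 ≅ Z^2.
  H_2: rank ker ∂_2 − rank ∂_3 = (14 − 13) − 0 = 1, and there is no ∂_3, so H_2 ≅ Z.

As a check, the Euler characteristic is 7 − 21 + 14 = 0, which agrees with 1 − 2 + 1 = 0.

Hence the Betti numbers are b_0 = 1, b_1 = 2, b_2 = 1.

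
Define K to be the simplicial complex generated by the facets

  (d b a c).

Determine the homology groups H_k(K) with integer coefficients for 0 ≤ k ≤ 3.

Fix the vertex order a < b < c < d and write every simplex with vertices in increasing order. Then dim K = 3 and the simplices of K are:

  0-simplices (4): a, b, c, d
  1-simplices (6): ab, ac, ad, bc, bd, cd
  2-simplices (4): abc, abd, acd, bcd
  3-simplices (1): abcd

giving chain groups C_0 ≅ Z^4, C_1 ≅ Z^6, C_2 ≅ Z^4, C_3 ≅ Z^1.

The boundary map ∂_1: C_1 → C_0 is given by ∂[p,q] = [q] − [p]. For instance
  ∂ab = b − a.
As a 4×6 matrix over Z this has rank 3, with invariant factors (1,1,1).

∂_2: C_2 → C_1 acts by ∂[p,q,r] = [q,r] − [p,r] + [p,q]. For instance
  ∂bcd = cd − bd + bc,
  ∂abd = bd − ad + ab.
The resulting 6×4 matrix has rank 3, and its Smith normal form has invariant factors (1,1,1).

The boundary map ∂_3: C_3 → C_2 sends each 3-simplex σ to the alternating sum Σ_i (−1)^i (σ with its i-th vertex removed). For instance
  ∂abcd = bcd − acd + abd − abc.
This gives a 4×1 integer matrix of rank 1; reducing to Smith normal form yields diagonal entries (1).

Computing H_k = (kernel of ∂_k) / (image of ∂_{k+1}):

  H_0: rank C_0 − rank ∂_1 = 4 − 3 = 1, and the invariant factors of ∂_1 are all 1, so H_0 = Z.
  H_1: rank ker ∂_1 − rank ∂_2 = (6 − 3) − 3 = 0, and the invariant factors of ∂_2 are all 1, so H_1 = 0.
  H_2: rank ker ∂_2 − rank ∂_3 = (4 − 3) − 1 = 0, and the invariant factors of ∂_3 are all 1, so H_2 = 0.
  H_3: rank ker ∂_3 − rank ∂_4 = (1 − 1) − 0 = 0, and there is no ∂_4, so H_3 = 0.

As a check, the Euler characteristic is 4 − 6 + 4 − 1 = 1, which agrees with 1 − 0 + 0 − 0 = 1.

H_0 ≅ Z,  H_1 = 0,  H_2 = 0,  H_3 = 0.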